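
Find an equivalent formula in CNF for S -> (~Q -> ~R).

~S | Q | ~R

S -> (~Q -> ~R)
= ~S | (~Q -> ~R)   [eliminate ->]
= ~S | ~~Q | ~R   [eliminate ->]
= ~S | Q | ~R   [double negation]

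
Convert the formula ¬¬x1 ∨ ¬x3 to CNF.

¬¬x1 ∨ ¬x3
≡ x1 ∨ ¬x3   [double negation]

x1 ∨ ¬x3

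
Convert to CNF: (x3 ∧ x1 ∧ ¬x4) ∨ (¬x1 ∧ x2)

(x3 ∧ x1 ∧ ¬x4) ∨ (¬x1 ∧ x2)
⇔ (x3 ∨ ¬x1) ∧ (x3 ∨ x2) ∧ (x1 ∨ ¬x1) ∧ (x1 ∨ x2) ∧ (¬x4 ∨ ¬x1) ∧ (¬x4 ∨ x2)   [distribute ∨ over ∧]
⇔ (x3 ∨ ¬x1) ∧ (x3 ∨ x2) ∧ (x1 ∨ x2) ∧ (¬x4 ∨ ¬x1) ∧ (¬x4 ∨ x2)   [simplify]

(x3 ∨ ¬x1) ∧ (x3 ∨ x2) ∧ (x1 ∨ x2) ∧ (¬x4 ∨ ¬x1) ∧ (¬x4 ∨ x2)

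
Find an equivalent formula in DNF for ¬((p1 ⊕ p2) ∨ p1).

¬p1 ∧ ¬p2

¬((p1 ⊕ p2) ∨ p1)
≡ ¬((p1 ∧ ¬p2) ∨ (¬p1 ∧ p2) ∨ p1)   [expand ⊕]
≡ ¬(p1 ∧ ¬p2) ∧ ¬(¬p1 ∧ p2) ∧ ¬p1   [De Morgan]
≡ (¬p1 ∨ ¬¬p2) ∧ ¬(¬p1 ∧ p2) ∧ ¬p1   [De Morgan]
≡ (¬p1 ∨ p2) ∧ ¬(¬p1 ∧ p2) ∧ ¬p1   [double negation]
≡ (¬p1 ∨ p2) ∧ (¬¬p1 ∨ ¬p2) ∧ ¬p1   [De Morgan]
≡ (¬p1 ∨ p2) ∧ (p1 ∨ ¬p2) ∧ ¬p1   [double negation]
≡ (¬p1 ∧ p1 ∧ ¬p1) ∨ (¬p1 ∧ ¬p2 ∧ ¬p1) ∨ (p2 ∧ p1 ∧ ¬p1) ∨ (p2 ∧ ¬p2 ∧ ¬p1)   [distribute ∧ over ∨]
≡ ¬p1 ∧ ¬p2   [simplify]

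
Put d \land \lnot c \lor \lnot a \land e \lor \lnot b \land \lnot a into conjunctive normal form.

(d \lor \lnot a) \land (d \lor e \lor \lnot b) \land (\lnot c \lor \lnot a) \land (\lnot c \lor e \lor \lnot b)

d \land \lnot c \lor \lnot a \land e \lor \lnot b \land \lnot a
≡ (d \lor \lnot a \lor \lnot b) \land (d \lor \lnot a \lor \lnot a) \land (d \lor e \lor \lnot b) \land (d \lor e \lor \lnot a) \land (\lnot c \lor \lnot a \lor \lnot b) \land (\lnot c \lor \lnot a \lor \lnot a) \land (\lnot c \lor e \lor \lnot b) \land (\lnot c \lor e \lor \lnot a)   [distribute \lor over \land]
≡ (d \lor \lnot a) \land (d \lor e \lor \lnot b) \land (\lnot c \lor \lnot a) \land (\lnot c \lor e \lor \lnot b)   [simplify]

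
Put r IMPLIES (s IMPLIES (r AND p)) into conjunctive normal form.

r IMPLIES (s IMPLIES (r AND p))
= NOT r OR (s IMPLIES (r AND p))
= NOT r OR NOT s OR (r AND p)
= (NOT r OR NOT s OR r) AND (NOT r OR NOT s OR p)
= NOT r OR NOT s OR p

NOT r OR NOT s OR p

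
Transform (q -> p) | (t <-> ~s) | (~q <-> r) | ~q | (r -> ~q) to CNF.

(q -> p) | (t <-> ~s) | (~q <-> r) | ~q | (r -> ~q)
≡ ~q | p | (t <-> ~s) | (~q <-> r) | ~q | (r -> ~q)   (eliminate ->)
≡ ~q | p | ((t -> ~s) & (~s -> t)) | (~q <-> r) | ~q | (r -> ~q)   (eliminate <->)
≡ ~q | p | ((~t | ~s) & (~s -> t)) | (~q <-> r) | ~q | (r -> ~q)   (eliminate ->)
≡ ~q | p | ((~t | ~s) & (~~s | t)) | (~q <-> r) | ~q | (r -> ~q)   (eliminate ->)
≡ ~q | p | ((~t | ~s) & (~~s | t)) | ((~q -> r) & (r -> ~q)) | ~q | (r -> ~q)   (eliminate <->)
≡ ~q | p | ((~t | ~s) & (~~s | t)) | ((~~q | r) & (r -> ~q)) | ~q | (r -> ~q)   (eliminate ->)
≡ ~q | p | ((~t | ~s) & (~~s | t)) | ((~~q | r) & (~r | ~q)) | ~q | (r -> ~q)   (eliminate ->)
≡ ~q | p | ((~t | ~s) & (~~s | t)) | ((~~q | r) & (~r | ~q)) | ~q | ~r | ~q   (eliminate ->)
≡ ~q | p | ((~t | ~s) & (s | t)) | ((~~q | r) & (~r | ~q)) | ~q | ~r | ~q   (double negation)
≡ ~q | p | ((~t | ~s) & (s | t)) | ((q | r) & (~r | ~q)) | ~q | ~r | ~q   (double negation)
≡ (~q | p | ~t | ~s | q | r | ~q | ~r | ~q) & (~q | p | ~t | ~s | ~r | ~q | ~q | ~r | ~q) & (~q | p | s | t | q | r | ~q | ~r | ~q) & (~q | p | s | t | ~r | ~q | ~q | ~r | ~q)   (distribute | over &)
≡ (~q | p | ~t | ~s | ~r) & (~q | p | s | t | ~r)   (simplify)

(~q | p | ~t | ~s | ~r) & (~q | p | s | t | ~r)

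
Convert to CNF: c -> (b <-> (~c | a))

c -> (b <-> (~c | a))
≡ ~c | (b <-> (~c | a))
≡ ~c | ((b -> (~c | a)) & ((~c | a) -> b))
≡ ~c | ((~b | ~c | a) & ((~c | a) -> b))
≡ ~c | ((~b | ~c | a) & (~(~c | a) | b))
≡ ~c | ((~b | ~c | a) & ((~~c & ~a) | b))
≡ ~c | ((~b | ~c | a) & ((c & ~a) | b))
≡ (~c | ~b | ~c | a) & (~c | c | b) & (~c | ~a | b)
≡ (~c | ~b | a) & (~c | ~a | b)

(~c | ~b | a) & (~c | ~a | b)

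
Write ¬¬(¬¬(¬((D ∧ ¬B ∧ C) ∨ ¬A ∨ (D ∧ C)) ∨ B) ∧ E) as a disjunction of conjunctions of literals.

¬¬(¬¬(¬((D ∧ ¬B ∧ C) ∨ ¬A ∨ (D ∧ C)) ∨ B) ∧ E)
≡ ¬¬(¬((D ∧ ¬B ∧ C) ∨ ¬A ∨ (D ∧ C)) ∨ B) ∧ E   (double negation)
≡ (¬((D ∧ ¬B ∧ C) ∨ ¬A ∨ (D ∧ C)) ∨ B) ∧ E   (double negation)
≡ ((¬(D ∧ ¬B ∧ C) ∧ ¬¬A ∧ ¬(D ∧ C)) ∨ B) ∧ E   (De Morgan)
≡ (((¬D ∨ ¬¬B ∨ ¬C) ∧ ¬¬A ∧ ¬(D ∧ C)) ∨ B) ∧ E   (De Morgan)
≡ (((¬D ∨ B ∨ ¬C) ∧ ¬¬A ∧ ¬(D ∧ C)) ∨ B) ∧ E   (double negation)
≡ (((¬D ∨ B ∨ ¬C) ∧ A ∧ ¬(D ∧ C)) ∨ B) ∧ E   (double negation)
≡ (((¬D ∨ B ∨ ¬C) ∧ A ∧ (¬D ∨ ¬C)) ∨ B) ∧ E   (De Morgan)
≡ (¬D ∧ A ∧ ¬D ∧ E) ∨ (¬D ∧ A ∧ ¬C ∧ E) ∨ (B ∧ A ∧ ¬D ∧ E) ∨ (B ∧ A ∧ ¬C ∧ E) ∨ (¬C ∧ A ∧ ¬D ∧ E) ∨ (¬C ∧ A ∧ ¬C ∧ E) ∨ (B ∧ E)   (distribute ∧ over ∨)
≡ (¬D ∧ A ∧ E) ∨ (¬C ∧ A ∧ E) ∨ (B ∧ E)   (simplify)

(¬D ∧ A ∧ E) ∨ (¬C ∧ A ∧ E) ∨ (B ∧ E)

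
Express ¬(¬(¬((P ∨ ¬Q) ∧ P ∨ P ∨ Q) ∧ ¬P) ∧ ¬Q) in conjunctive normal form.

¬(¬(¬((P ∨ ¬Q) ∧ P ∨ P ∨ Q) ∧ ¬P) ∧ ¬Q)
≡ ¬¬(¬((P ∨ ¬Q) ∧ P ∨ P ∨ Q) ∧ ¬P) ∨ ¬¬Q   — De Morgan
≡ ¬((P ∨ ¬Q) ∧ P ∨ P ∨ Q) ∧ ¬P ∨ ¬¬Q   — double negation
≡ ¬((P ∨ ¬Q) ∧ P) ∧ ¬P ∧ ¬Q ∧ ¬P ∨ ¬¬Q   — De Morgan
≡ (¬(P ∨ ¬Q) ∨ ¬P) ∧ ¬P ∧ ¬Q ∧ ¬P ∨ ¬¬Q   — De Morgan
≡ (¬P ∧ ¬¬Q ∨ ¬P) ∧ ¬P ∧ ¬Q ∧ ¬P ∨ ¬¬Q   — De Morgan
≡ (¬P ∧ Q ∨ ¬P) ∧ ¬P ∧ ¬Q ∧ ¬P ∨ ¬¬Q   — double negation
≡ (¬P ∧ Q ∨ ¬P) ∧ ¬P ∧ ¬Q ∧ ¬P ∨ Q   — double negation
≡ (¬P ∨ ¬P ∨ Q) ∧ (Q ∨ ¬P ∨ Q) ∧ (¬P ∨ Q) ∧ (¬Q ∨ Q) ∧ (¬P ∨ Q)   — distribute ∨ over ∧
≡ ¬P ∨ Q   — simplify

¬P ∨ Q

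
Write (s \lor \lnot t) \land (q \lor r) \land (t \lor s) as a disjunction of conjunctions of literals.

(s \lor \lnot t) \land (q \lor r) \land (t \lor s)
⇔ s \land q \land t \lor s \land q \land s \lor s \land r \land t \lor s \land r \land s \lor \lnot t \land q \land t \lor \lnot t \land q \land s \lor \lnot t \land r \land t \lor \lnot t \land r \land s   [distribute \land over \lor]
⇔ s \land q \lor s \land r   [simplify]

s \land q \lor s \land r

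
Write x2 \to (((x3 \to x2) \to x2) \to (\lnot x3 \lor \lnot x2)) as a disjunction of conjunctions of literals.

\lnot x2 \lor \lnot x3

x2 \to (((x3 \to x2) \to x2) \to (\lnot x3 \lor \lnot x2))
≡ \lnot x2 \lor (((x3 \to x2) \to x2) \to (\lnot x3 \lor \lnot x2))   [eliminate \to]
≡ \lnot x2 \lor \lnot ((x3 \to x2) \to x2) \lor \lnot x3 \lor \lnot x2   [eliminate \to]
≡ \lnot x2 \lor \lnot (\lnot (x3 \to x2) \lor x2) \lor \lnot x3 \lor \lnot x2   [eliminate \to]
≡ \lnot x2 \lor \lnot (\lnot (\lnot x3 \lor x2) \lor x2) \lor \lnot x3 \lor \lnot x2   [eliminate \to]
≡ \lnot x2 \lor (\lnot \lnot (\lnot x3 \lor x2) \land \lnot x2) \lor \lnot x3 \lor \lnot x2   [De Morgan]
≡ \lnot x2 \lor ((\lnot x3 \lor x2) \land \lnot x2) \lor \lnot x3 \lor \lnot x2   [double negation]
≡ \lnot x2 \lor (\lnot x3 \land \lnot x2) \lor (x2 \land \lnot x2) \lor \lnot x3 \lor \lnot x2   [distribute \land over \lor]
≡ \lnot x2 \lor \lnot x3   [simplify]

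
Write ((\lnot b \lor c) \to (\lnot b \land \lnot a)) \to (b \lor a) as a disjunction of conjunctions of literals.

b \lor a

((\lnot b \lor c) \to (\lnot b \land \lnot a)) \to (b \lor a)
⇔ \lnot ((\lnot b \lor c) \to (\lnot b \land \lnot a)) \lor b \lor a   — eliminate \to
⇔ \lnot (\lnot (\lnot b \lor c) \lor (\lnot b \land \lnot a)) \lor b \lor a   — eliminate \to
⇔ (\lnot \lnot (\lnot b \lor c) \land \lnot (\lnot b \land \lnot a)) \lor b \lor a   — De Morgan
⇔ ((\lnot b \lor c) \land \lnot (\lnot b \land \lnot a)) \lor b \lor a   — double negation
⇔ ((\lnot b \lor c) \land (\lnot \lnot b \lor \lnot \lnot a)) \lor b \lor a   — De Morgan
⇔ ((\lnot b \lor c) \land (b \lor \lnot \lnot a)) \lor b \lor a   — double negation
⇔ ((\lnot b \lor c) \land (b \lor a)) \lor b \lor a   — double negation
⇔ (\lnot b \land b) \lor (\lnot b \land a) \lor (c \land b) \lor (c \land a) \lor b \lor a   — distribute \land over \lor
⇔ b \lor a   — simplify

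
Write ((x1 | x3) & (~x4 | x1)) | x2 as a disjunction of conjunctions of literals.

((x1 | x3) & (~x4 | x1)) | x2
= (x1 & ~x4) | (x1 & x1) | (x3 & ~x4) | (x3 & x1) | x2   (distribute & over |)
= x1 | (x3 & ~x4) | x2   (simplify)

x1 | (x3 & ~x4) | x2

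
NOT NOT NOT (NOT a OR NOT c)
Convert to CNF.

NOT NOT NOT (NOT a OR NOT c)
= NOT (NOT a OR NOT c)   — double negation
= NOT NOT a AND NOT NOT c   — De Morgan
= a AND NOT NOT c   — double negation
= a AND c   — double negation

a AND c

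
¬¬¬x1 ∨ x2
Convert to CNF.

¬x1 ∨ x2

¬¬¬x1 ∨ x2
⇔ ¬x1 ∨ x2   [double negation]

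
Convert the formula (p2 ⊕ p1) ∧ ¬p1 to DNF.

(p2 ⊕ p1) ∧ ¬p1
≡ ((p2 ∧ ¬p1) ∨ (¬p2 ∧ p1)) ∧ ¬p1   (expand ⊕)
≡ (p2 ∧ ¬p1 ∧ ¬p1) ∨ (¬p2 ∧ p1 ∧ ¬p1)   (distribute ∧ over ∨)
≡ p2 ∧ ¬p1   (simplify)

p2 ∧ ¬p1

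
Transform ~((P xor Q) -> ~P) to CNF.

(~P | ~Q) & P

~((P xor Q) -> ~P)
= ~(~(P xor Q) | ~P)   (eliminate ->)
= ~(~((P | Q) & ~(P & Q)) | ~P)   (expand xor)
= ~~((P | Q) & ~(P & Q)) & ~~P   (De Morgan)
= (P | Q) & ~(P & Q) & ~~P   (double negation)
= (P | Q) & (~P | ~Q) & ~~P   (De Morgan)
= (P | Q) & (~P | ~Q) & P   (double negation)
= (~P | ~Q) & P   (simplify)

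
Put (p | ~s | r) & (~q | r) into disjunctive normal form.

(p & ~q) | (~s & ~q) | r

(p | ~s | r) & (~q | r)
≡ (p & ~q) | (p & r) | (~s & ~q) | (~s & r) | (r & ~q) | (r & r)   [distribute & over |]
≡ (p & ~q) | (~s & ~q) | r   [simplify]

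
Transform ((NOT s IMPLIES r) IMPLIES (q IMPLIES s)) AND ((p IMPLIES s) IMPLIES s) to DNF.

((NOT s IMPLIES r) IMPLIES (q IMPLIES s)) AND ((p IMPLIES s) IMPLIES s)
≡ (NOT (NOT s IMPLIES r) OR (q IMPLIES s)) AND ((p IMPLIES s) IMPLIES s)   [eliminate IMPLIES]
≡ (NOT (NOT NOT s OR r) OR (q IMPLIES s)) AND ((p IMPLIES s) IMPLIES s)   [eliminate IMPLIES]
≡ (NOT (NOT NOT s OR r) OR NOT q OR s) AND ((p IMPLIES s) IMPLIES s)   [eliminate IMPLIES]
≡ (NOT (NOT NOT s OR r) OR NOT q OR s) AND (NOT (p IMPLIES s) OR s)   [eliminate IMPLIES]
≡ (NOT (NOT NOT s OR r) OR NOT q OR s) AND (NOT (NOT p OR s) OR s)   [eliminate IMPLIES]
≡ ((NOT NOT NOT s AND NOT r) OR NOT q OR s) AND (NOT (NOT p OR s) OR s)   [De Morgan]
≡ ((NOT s AND NOT r) OR NOT q OR s) AND (NOT (NOT p OR s) OR s)   [double negation]
≡ ((NOT s AND NOT r) OR NOT q OR s) AND ((NOT NOT p AND NOT s) OR s)   [De Morgan]
≡ ((NOT s AND NOT r) OR NOT q OR s) AND ((p AND NOT s) OR s)   [double negation]
≡ (NOT s AND NOT r AND p AND NOT s) OR (NOT s AND NOT r AND s) OR (NOT q AND p AND NOT s) OR (NOT q AND s) OR (s AND p AND NOT s) OR (s AND s)   [distribute AND over OR]
≡ (NOT s AND NOT r AND p) OR (NOT q AND p AND NOT s) OR s   [simplify]

(NOT s AND NOT r AND p) OR (NOT q AND p AND NOT s) OR s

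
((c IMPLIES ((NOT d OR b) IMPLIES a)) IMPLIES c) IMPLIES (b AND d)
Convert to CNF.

(NOT c OR b) AND (NOT c OR d)

((c IMPLIES ((NOT d OR b) IMPLIES a)) IMPLIES c) IMPLIES (b AND d)
= NOT ((c IMPLIES ((NOT d OR b) IMPLIES a)) IMPLIES c) OR (b AND d)   [eliminate IMPLIES]
= NOT (NOT (c IMPLIES ((NOT d OR b) IMPLIES a)) OR c) OR (b AND d)   [eliminate IMPLIES]
= NOT (NOT (NOT c OR ((NOT d OR b) IMPLIES a)) OR c) OR (b AND d)   [eliminate IMPLIES]
= NOT (NOT (NOT c OR NOT (NOT d OR b) OR a) OR c) OR (b AND d)   [eliminate IMPLIES]
= (NOT NOT (NOT c OR NOT (NOT d OR b) OR a) AND NOT c) OR (b AND d)   [De Morgan]
= ((NOT c OR NOT (NOT d OR b) OR a) AND NOT c) OR (b AND d)   [double negation]
= ((NOT c OR (NOT NOT d AND NOT b) OR a) AND NOT c) OR (b AND d)   [De Morgan]
= ((NOT c OR (d AND NOT b) OR a) AND NOT c) OR (b AND d)   [double negation]
= (NOT c OR d OR a OR b) AND (NOT c OR d OR a OR d) AND (NOT c OR NOT b OR a OR b) AND (NOT c OR NOT b OR a OR d) AND (NOT c OR b) AND (NOT c OR d)   [distribute OR over AND]
= (NOT c OR b) AND (NOT c OR d)   [simplify]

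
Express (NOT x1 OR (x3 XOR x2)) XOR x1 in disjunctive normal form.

NOT x1 OR (x1 AND NOT x3 AND NOT x2) OR (x1 AND x2 AND x3)

(NOT x1 OR (x3 XOR x2)) XOR x1
= ((NOT x1 OR (x3 XOR x2)) AND NOT x1) OR (NOT (NOT x1 OR (x3 XOR x2)) AND x1)   [expand XOR]
= ((NOT x1 OR (x3 AND NOT x2) OR (NOT x3 AND x2)) AND NOT x1) OR (NOT (NOT x1 OR (x3 XOR x2)) AND x1)   [expand XOR]
= ((NOT x1 OR (x3 AND NOT x2) OR (NOT x3 AND x2)) AND NOT x1) OR (NOT (NOT x1 OR (x3 AND NOT x2) OR (NOT x3 AND x2)) AND x1)   [expand XOR]
= ((NOT x1 OR (x3 AND NOT x2) OR (NOT x3 AND x2)) AND NOT x1) OR (NOT NOT x1 AND NOT (x3 AND NOT x2) AND NOT (NOT x3 AND x2) AND x1)   [De Morgan]
= ((NOT x1 OR (x3 AND NOT x2) OR (NOT x3 AND x2)) AND NOT x1) OR (x1 AND NOT (x3 AND NOT x2) AND NOT (NOT x3 AND x2) AND x1)   [double negation]
= ((NOT x1 OR (x3 AND NOT x2) OR (NOT x3 AND x2)) AND NOT x1) OR (x1 AND (NOT x3 OR NOT NOT x2) AND NOT (NOT x3 AND x2) AND x1)   [De Morgan]
= ((NOT x1 OR (x3 AND NOT x2) OR (NOT x3 AND x2)) AND NOT x1) OR (x1 AND (NOT x3 OR x2) AND NOT (NOT x3 AND x2) AND x1)   [double negation]
= ((NOT x1 OR (x3 AND NOT x2) OR (NOT x3 AND x2)) AND NOT x1) OR (x1 AND (NOT x3 OR x2) AND (NOT NOT x3 OR NOT x2) AND x1)   [De Morgan]
= ((NOT x1 OR (x3 AND NOT x2) OR (NOT x3 AND x2)) AND NOT x1) OR (x1 AND (NOT x3 OR x2) AND (x3 OR NOT x2) AND x1)   [double negation]
= (NOT x1 AND NOT x1) OR (x3 AND NOT x2 AND NOT x1) OR (NOT x3 AND x2 AND NOT x1) OR (x1 AND NOT x3 AND x3 AND x1) OR (x1 AND NOT x3 AND NOT x2 AND x1) OR (x1 AND x2 AND x3 AND x1) OR (x1 AND x2 AND NOT x2 AND x1)   [distribute AND over OR]
= NOT x1 OR (x1 AND NOT x3 AND NOT x2) OR (x1 AND x2 AND x3)   [simplify]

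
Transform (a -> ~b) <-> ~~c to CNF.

(a | c) & (b | c) & (~c | ~a | ~b)

(a -> ~b) <-> ~~c
= ((a -> ~b) -> ~~c) & (~~c -> (a -> ~b))   [eliminate <->]
= (~(a -> ~b) | ~~c) & (~~c -> (a -> ~b))   [eliminate ->]
= (~(~a | ~b) | ~~c) & (~~c -> (a -> ~b))   [eliminate ->]
= (~(~a | ~b) | ~~c) & (~~~c | (a -> ~b))   [eliminate ->]
= (~(~a | ~b) | ~~c) & (~~~c | ~a | ~b)   [eliminate ->]
= ((~~a & ~~b) | ~~c) & (~~~c | ~a | ~b)   [De Morgan]
= ((a & ~~b) | ~~c) & (~~~c | ~a | ~b)   [double negation]
= ((a & b) | ~~c) & (~~~c | ~a | ~b)   [double negation]
= ((a & b) | c) & (~~~c | ~a | ~b)   [double negation]
= ((a & b) | c) & (~c | ~a | ~b)   [double negation]
= (a | c) & (b | c) & (~c | ~a | ~b)   [distribute | over &]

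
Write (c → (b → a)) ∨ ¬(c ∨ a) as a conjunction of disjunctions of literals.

(c → (b → a)) ∨ ¬(c ∨ a)
≡ ¬c ∨ (b → a) ∨ ¬(c ∨ a)   [eliminate →]
≡ ¬c ∨ ¬b ∨ a ∨ ¬(c ∨ a)   [eliminate →]
≡ ¬c ∨ ¬b ∨ a ∨ (¬c ∧ ¬a)   [De Morgan]
≡ (¬c ∨ ¬b ∨ a ∨ ¬c) ∧ (¬c ∨ ¬b ∨ a ∨ ¬a)   [distribute ∨ over ∧]
≡ ¬c ∨ ¬b ∨ a   [simplify]

¬c ∨ ¬b ∨ a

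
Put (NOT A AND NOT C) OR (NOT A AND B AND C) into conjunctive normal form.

(NOT A AND NOT C) OR (NOT A AND B AND C)
≡ (NOT A OR NOT A) AND (NOT A OR B) AND (NOT A OR C) AND (NOT C OR NOT A) AND (NOT C OR B) AND (NOT C OR C)   [distribute OR over AND]
≡ NOT A AND (NOT C OR B)   [simplify]

NOT A AND (NOT C OR B)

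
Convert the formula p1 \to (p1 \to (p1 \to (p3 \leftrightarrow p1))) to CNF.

\lnot p1 \lor p3

p1 \to (p1 \to (p1 \to (p3 \leftrightarrow p1)))
≡ \lnot p1 \lor (p1 \to (p1 \to (p3 \leftrightarrow p1)))   — eliminate \to
≡ \lnot p1 \lor \lnot p1 \lor (p1 \to (p3 \leftrightarrow p1))   — eliminate \to
≡ \lnot p1 \lor \lnot p1 \lor \lnot p1 \lor (p3 \leftrightarrow p1)   — eliminate \to
≡ \lnot p1 \lor \lnot p1 \lor \lnot p1 \lor ((p3 \to p1) \land (p1 \to p3))   — eliminate \leftrightarrow
≡ \lnot p1 \lor \lnot p1 \lor \lnot p1 \lor ((\lnot p3 \lor p1) \land (p1 \to p3))   — eliminate \to
≡ \lnot p1 \lor \lnot p1 \lor \lnot p1 \lor ((\lnot p3 \lor p1) \land (\lnot p1 \lor p3))   — eliminate \to
≡ (\lnot p1 \lor \lnot p1 \lor \lnot p1 \lor \lnot p3 \lor p1) \land (\lnot p1 \lor \lnot p1 \lor \lnot p1 \lor \lnot p1 \lor p3)   — distribute \lor over \land
≡ \lnot p1 \lor p3   — simplify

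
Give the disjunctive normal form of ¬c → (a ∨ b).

¬c → (a ∨ b)
= ¬¬c ∨ a ∨ b
= c ∨ a ∨ b

c ∨ a ∨ b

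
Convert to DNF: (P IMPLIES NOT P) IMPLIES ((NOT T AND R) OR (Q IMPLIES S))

P OR (NOT T AND R) OR NOT Q OR S

(P IMPLIES NOT P) IMPLIES ((NOT T AND R) OR (Q IMPLIES S))
= NOT (P IMPLIES NOT P) OR (NOT T AND R) OR (Q IMPLIES S)   [eliminate IMPLIES]
= NOT (NOT P OR NOT P) OR (NOT T AND R) OR (Q IMPLIES S)   [eliminate IMPLIES]
= NOT (NOT P OR NOT P) OR (NOT T AND R) OR NOT Q OR S   [eliminate IMPLIES]
= (NOT NOT P AND NOT NOT P) OR (NOT T AND R) OR NOT Q OR S   [De Morgan]
= (P AND NOT NOT P) OR (NOT T AND R) OR NOT Q OR S   [double negation]
= (P AND P) OR (NOT T AND R) OR NOT Q OR S   [double negation]
= P OR (NOT T AND R) OR NOT Q OR S   [simplify]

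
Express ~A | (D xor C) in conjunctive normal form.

~A | (D xor C)
≡ ~A | ((D | C) & ~(D & C))   [expand xor]
≡ ~A | ((D | C) & (~D | ~C))   [De Morgan]
≡ (~A | D | C) & (~A | ~D | ~C)   [distribute | over &]

(~A | D | C) & (~A | ~D | ~C)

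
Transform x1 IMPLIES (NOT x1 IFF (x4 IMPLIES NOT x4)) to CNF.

NOT x1 OR x4

x1 IMPLIES (NOT x1 IFF (x4 IMPLIES NOT x4))
= NOT x1 OR (NOT x1 IFF (x4 IMPLIES NOT x4))   — eliminate IMPLIES
= NOT x1 OR ((NOT x1 IMPLIES (x4 IMPLIES NOT x4)) AND ((x4 IMPLIES NOT x4) IMPLIES NOT x1))   — eliminate IFF
= NOT x1 OR ((NOT NOT x1 OR (x4 IMPLIES NOT x4)) AND ((x4 IMPLIES NOT x4) IMPLIES NOT x1))   — eliminate IMPLIES
= NOT x1 OR ((NOT NOT x1 OR NOT x4 OR NOT x4) AND ((x4 IMPLIES NOT x4) IMPLIES NOT x1))   — eliminate IMPLIES
= NOT x1 OR ((NOT NOT x1 OR NOT x4 OR NOT x4) AND (NOT (x4 IMPLIES NOT x4) OR NOT x1))   — eliminate IMPLIES
= NOT x1 OR ((NOT NOT x1 OR NOT x4 OR NOT x4) AND (NOT (NOT x4 OR NOT x4) OR NOT x1))   — eliminate IMPLIES
= NOT x1 OR ((x1 OR NOT x4 OR NOT x4) AND (NOT (NOT x4 OR NOT x4) OR NOT x1))   — double negation
= NOT x1 OR ((x1 OR NOT x4 OR NOT x4) AND ((NOT NOT x4 AND NOT NOT x4) OR NOT x1))   — De Morgan
= NOT x1 OR ((x1 OR NOT x4 OR NOT x4) AND ((x4 AND NOT NOT x4) OR NOT x1))   — double negation
= NOT x1 OR ((x1 OR NOT x4 OR NOT x4) AND ((x4 AND x4) OR NOT x1))   — double negation
= (NOT x1 OR x1 OR NOT x4 OR NOT x4) AND (NOT x1 OR x4 OR NOT x1) AND (NOT x1 OR x4 OR NOT x1)   — distribute OR over AND
= NOT x1 OR x4   — simplify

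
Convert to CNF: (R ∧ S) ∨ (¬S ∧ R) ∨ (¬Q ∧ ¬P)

(R ∧ S) ∨ (¬S ∧ R) ∨ (¬Q ∧ ¬P)
≡ (R ∨ ¬S ∨ ¬Q) ∧ (R ∨ ¬S ∨ ¬P) ∧ (R ∨ R ∨ ¬Q) ∧ (R ∨ R ∨ ¬P) ∧ (S ∨ ¬S ∨ ¬Q) ∧ (S ∨ ¬S ∨ ¬P) ∧ (S ∨ R ∨ ¬Q) ∧ (S ∨ R ∨ ¬P)   — distribute ∨ over ∧
≡ (R ∨ ¬Q) ∧ (R ∨ ¬P)   — simplify

(R ∨ ¬Q) ∧ (R ∨ ¬P)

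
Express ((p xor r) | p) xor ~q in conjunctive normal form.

((p xor r) | p) xor ~q
≡ ((p xor r) | p | ~q) & ~(((p xor r) | p) & ~q)   — expand xor
≡ (((p | r) & ~(p & r)) | p | ~q) & ~(((p xor r) | p) & ~q)   — expand xor
≡ (((p | r) & ~(p & r)) | p | ~q) & ~((((p | r) & ~(p & r)) | p) & ~q)   — expand xor
≡ (((p | r) & (~p | ~r)) | p | ~q) & ~((((p | r) & ~(p & r)) | p) & ~q)   — De Morgan
≡ (((p | r) & (~p | ~r)) | p | ~q) & (~(((p | r) & ~(p & r)) | p) | ~~q)   — De Morgan
≡ (((p | r) & (~p | ~r)) | p | ~q) & ((~((p | r) & ~(p & r)) & ~p) | ~~q)   — De Morgan
≡ (((p | r) & (~p | ~r)) | p | ~q) & (((~(p | r) | ~~(p & r)) & ~p) | ~~q)   — De Morgan
≡ (((p | r) & (~p | ~r)) | p | ~q) & ((((~p & ~r) | ~~(p & r)) & ~p) | ~~q)   — De Morgan
≡ (((p | r) & (~p | ~r)) | p | ~q) & ((((~p & ~r) | (p & r)) & ~p) | ~~q)   — double negation
≡ (((p | r) & (~p | ~r)) | p | ~q) & ((((~p & ~r) | (p & r)) & ~p) | q)   — double negation
≡ (p | r | p | ~q) & (~p | ~r | p | ~q) & (~p | p | q) & (~p | r | q) & (~r | p | q) & (~r | r | q) & (~p | q)   — distribute | over &
≡ (p | r | ~q) & (~r | p | q) & (~p | q)   — simplify

(p | r | ~q) & (~r | p | q) & (~p | q)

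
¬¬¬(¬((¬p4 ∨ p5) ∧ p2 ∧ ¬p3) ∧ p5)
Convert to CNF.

¬¬¬(¬((¬p4 ∨ p5) ∧ p2 ∧ ¬p3) ∧ p5)
≡ ¬(¬((¬p4 ∨ p5) ∧ p2 ∧ ¬p3) ∧ p5)   [double negation]
≡ ¬¬((¬p4 ∨ p5) ∧ p2 ∧ ¬p3) ∨ ¬p5   [De Morgan]
≡ ((¬p4 ∨ p5) ∧ p2 ∧ ¬p3) ∨ ¬p5   [double negation]
≡ (¬p4 ∨ p5 ∨ ¬p5) ∧ (p2 ∨ ¬p5) ∧ (¬p3 ∨ ¬p5)   [distribute ∨ over ∧]
≡ (p2 ∨ ¬p5) ∧ (¬p3 ∨ ¬p5)   [simplify]

(p2 ∨ ¬p5) ∧ (¬p3 ∨ ¬p5)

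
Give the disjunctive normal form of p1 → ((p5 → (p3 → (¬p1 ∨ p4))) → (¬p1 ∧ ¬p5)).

¬p1 ∨ (p5 ∧ p3 ∧ p1 ∧ ¬p4)

p1 → ((p5 → (p3 → (¬p1 ∨ p4))) → (¬p1 ∧ ¬p5))
≡ ¬p1 ∨ ((p5 → (p3 → (¬p1 ∨ p4))) → (¬p1 ∧ ¬p5))   [eliminate →]
≡ ¬p1 ∨ ¬(p5 → (p3 → (¬p1 ∨ p4))) ∨ (¬p1 ∧ ¬p5)   [eliminate →]
≡ ¬p1 ∨ ¬(¬p5 ∨ (p3 → (¬p1 ∨ p4))) ∨ (¬p1 ∧ ¬p5)   [eliminate →]
≡ ¬p1 ∨ ¬(¬p5 ∨ ¬p3 ∨ ¬p1 ∨ p4) ∨ (¬p1 ∧ ¬p5)   [eliminate →]
≡ ¬p1 ∨ (¬¬p5 ∧ ¬¬p3 ∧ ¬¬p1 ∧ ¬p4) ∨ (¬p1 ∧ ¬p5)   [De Morgan]
≡ ¬p1 ∨ (p5 ∧ ¬¬p3 ∧ ¬¬p1 ∧ ¬p4) ∨ (¬p1 ∧ ¬p5)   [double negation]
≡ ¬p1 ∨ (p5 ∧ p3 ∧ ¬¬p1 ∧ ¬p4) ∨ (¬p1 ∧ ¬p5)   [double negation]
≡ ¬p1 ∨ (p5 ∧ p3 ∧ p1 ∧ ¬p4) ∨ (¬p1 ∧ ¬p5)   [double negation]
≡ ¬p1 ∨ (p5 ∧ p3 ∧ p1 ∧ ¬p4)   [simplify]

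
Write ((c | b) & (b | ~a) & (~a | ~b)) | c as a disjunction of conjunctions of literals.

(b & ~a) | c

((c | b) & (b | ~a) & (~a | ~b)) | c
= (c & b & ~a) | (c & b & ~b) | (c & ~a & ~a) | (c & ~a & ~b) | (b & b & ~a) | (b & b & ~b) | (b & ~a & ~a) | (b & ~a & ~b) | c   (distribute & over |)
= (b & ~a) | c   (simplify)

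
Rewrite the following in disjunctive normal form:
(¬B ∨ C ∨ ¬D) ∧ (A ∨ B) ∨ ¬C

(¬B ∨ C ∨ ¬D) ∧ (A ∨ B) ∨ ¬C
≡ ¬B ∧ A ∨ ¬B ∧ B ∨ C ∧ A ∨ C ∧ B ∨ ¬D ∧ A ∨ ¬D ∧ B ∨ ¬C
≡ ¬B ∧ A ∨ C ∧ A ∨ C ∧ B ∨ ¬D ∧ A ∨ ¬D ∧ B ∨ ¬C

¬B ∧ A ∨ C ∧ A ∨ C ∧ B ∨ ¬D ∧ A ∨ ¬D ∧ B ∨ ¬C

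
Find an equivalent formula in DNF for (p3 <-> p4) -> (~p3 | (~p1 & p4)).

(p3 <-> p4) -> (~p3 | (~p1 & p4))
≡ ~(p3 <-> p4) | ~p3 | (~p1 & p4)
≡ ~((p3 -> p4) & (p4 -> p3)) | ~p3 | (~p1 & p4)
≡ ~((~p3 | p4) & (p4 -> p3)) | ~p3 | (~p1 & p4)
≡ ~((~p3 | p4) & (~p4 | p3)) | ~p3 | (~p1 & p4)
≡ ~(~p3 | p4) | ~(~p4 | p3) | ~p3 | (~p1 & p4)
≡ (~~p3 & ~p4) | ~(~p4 | p3) | ~p3 | (~p1 & p4)
≡ (p3 & ~p4) | ~(~p4 | p3) | ~p3 | (~p1 & p4)
≡ (p3 & ~p4) | (~~p4 & ~p3) | ~p3 | (~p1 & p4)
≡ (p3 & ~p4) | (p4 & ~p3) | ~p3 | (~p1 & p4)
≡ (p3 & ~p4) | ~p3 | (~p1 & p4)

(p3 & ~p4) | ~p3 | (~p1 & p4)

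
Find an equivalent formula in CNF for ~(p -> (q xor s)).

~(p -> (q xor s))
⇔ ~(~p | (q xor s))   [eliminate ->]
⇔ ~(~p | ((q | s) & ~(q & s)))   [expand xor]
⇔ ~~p & ~((q | s) & ~(q & s))   [De Morgan]
⇔ p & ~((q | s) & ~(q & s))   [double negation]
⇔ p & (~(q | s) | ~~(q & s))   [De Morgan]
⇔ p & ((~q & ~s) | ~~(q & s))   [De Morgan]
⇔ p & ((~q & ~s) | (q & s))   [double negation]
⇔ p & (~q | q) & (~q | s) & (~s | q) & (~s | s)   [distribute | over &]
⇔ p & (~q | s) & (~s | q)   [simplify]

p & (~q | s) & (~s | q)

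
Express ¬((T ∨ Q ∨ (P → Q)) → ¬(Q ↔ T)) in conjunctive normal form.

¬((T ∨ Q ∨ (P → Q)) → ¬(Q ↔ T))
⇔ ¬(¬(T ∨ Q ∨ (P → Q)) ∨ ¬(Q ↔ T))   [eliminate →]
⇔ ¬(¬(T ∨ Q ∨ ¬P ∨ Q) ∨ ¬(Q ↔ T))   [eliminate →]
⇔ ¬(¬(T ∨ Q ∨ ¬P ∨ Q) ∨ ¬((Q → T) ∧ (T → Q)))   [eliminate ↔]
⇔ ¬(¬(T ∨ Q ∨ ¬P ∨ Q) ∨ ¬((¬Q ∨ T) ∧ (T → Q)))   [eliminate →]
⇔ ¬(¬(T ∨ Q ∨ ¬P ∨ Q) ∨ ¬((¬Q ∨ T) ∧ (¬T ∨ Q)))   [eliminate →]
⇔ ¬¬(T ∨ Q ∨ ¬P ∨ Q) ∧ ¬¬((¬Q ∨ T) ∧ (¬T ∨ Q))   [De Morgan]
⇔ (T ∨ Q ∨ ¬P ∨ Q) ∧ ¬¬((¬Q ∨ T) ∧ (¬T ∨ Q))   [double negation]
⇔ (T ∨ Q ∨ ¬P ∨ Q) ∧ (¬Q ∨ T) ∧ (¬T ∨ Q)   [double negation]
⇔ (T ∨ Q ∨ ¬P) ∧ (¬Q ∨ T) ∧ (¬T ∨ Q)   [simplify]

(T ∨ Q ∨ ¬P) ∧ (¬Q ∨ T) ∧ (¬T ∨ Q)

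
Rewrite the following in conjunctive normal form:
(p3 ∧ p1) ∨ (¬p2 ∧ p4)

(p3 ∨ ¬p2) ∧ (p3 ∨ p4) ∧ (p1 ∨ ¬p2) ∧ (p1 ∨ p4)

(p3 ∧ p1) ∨ (¬p2 ∧ p4)
⇔ (p3 ∨ ¬p2) ∧ (p3 ∨ p4) ∧ (p1 ∨ ¬p2) ∧ (p1 ∨ p4)   — distribute ∨ over ∧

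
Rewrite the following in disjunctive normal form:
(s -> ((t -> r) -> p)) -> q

(s -> ((t -> r) -> p)) -> q
⇔ ~(s -> ((t -> r) -> p)) | q   [eliminate ->]
⇔ ~(~s | ((t -> r) -> p)) | q   [eliminate ->]
⇔ ~(~s | ~(t -> r) | p) | q   [eliminate ->]
⇔ ~(~s | ~(~t | r) | p) | q   [eliminate ->]
⇔ (~~s & ~~(~t | r) & ~p) | q   [De Morgan]
⇔ (s & ~~(~t | r) & ~p) | q   [double negation]
⇔ (s & (~t | r) & ~p) | q   [double negation]
⇔ (s & ~t & ~p) | (s & r & ~p) | q   [distribute & over |]

(s & ~t & ~p) | (s & r & ~p) | q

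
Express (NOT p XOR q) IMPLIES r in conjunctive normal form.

(NOT p XOR q) IMPLIES r
= NOT (NOT p XOR q) OR r   (eliminate IMPLIES)
= NOT ((NOT p OR q) AND NOT (NOT p AND q)) OR r   (expand XOR)
= NOT (NOT p OR q) OR NOT NOT (NOT p AND q) OR r   (De Morgan)
= (NOT NOT p AND NOT q) OR NOT NOT (NOT p AND q) OR r   (De Morgan)
= (p AND NOT q) OR NOT NOT (NOT p AND q) OR r   (double negation)
= (p AND NOT q) OR (NOT p AND q) OR r   (double negation)
= (p OR NOT p OR r) AND (p OR q OR r) AND (NOT q OR NOT p OR r) AND (NOT q OR q OR r)   (distribute OR over AND)
= (p OR q OR r) AND (NOT q OR NOT p OR r)   (simplify)

(p OR q OR r) AND (NOT q OR NOT p OR r)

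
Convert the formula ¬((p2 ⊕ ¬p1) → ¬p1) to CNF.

(p2 ∨ ¬p1) ∧ p1

¬((p2 ⊕ ¬p1) → ¬p1)
≡ ¬(¬(p2 ⊕ ¬p1) ∨ ¬p1)
≡ ¬(¬((p2 ∨ ¬p1) ∧ ¬(p2 ∧ ¬p1)) ∨ ¬p1)
≡ ¬¬((p2 ∨ ¬p1) ∧ ¬(p2 ∧ ¬p1)) ∧ ¬¬p1
≡ (p2 ∨ ¬p1) ∧ ¬(p2 ∧ ¬p1) ∧ ¬¬p1
≡ (p2 ∨ ¬p1) ∧ (¬p2 ∨ ¬¬p1) ∧ ¬¬p1
≡ (p2 ∨ ¬p1) ∧ (¬p2 ∨ p1) ∧ ¬¬p1
≡ (p2 ∨ ¬p1) ∧ (¬p2 ∨ p1) ∧ p1
≡ (p2 ∨ ¬p1) ∧ p1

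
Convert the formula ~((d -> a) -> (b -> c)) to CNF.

(~d | a) & b & ~c

~((d -> a) -> (b -> c))
= ~(~(d -> a) | (b -> c))   — eliminate ->
= ~(~(~d | a) | (b -> c))   — eliminate ->
= ~(~(~d | a) | ~b | c)   — eliminate ->
= ~~(~d | a) & ~~b & ~c   — De Morgan
= (~d | a) & ~~b & ~c   — double negation
= (~d | a) & b & ~c   — double negation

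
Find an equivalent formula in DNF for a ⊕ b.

(a ∧ ¬b) ∨ (¬a ∧ b)

a ⊕ b
⇔ (a ∧ ¬b) ∨ (¬a ∧ b)   (expand ⊕)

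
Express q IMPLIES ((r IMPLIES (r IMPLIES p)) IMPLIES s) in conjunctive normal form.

q IMPLIES ((r IMPLIES (r IMPLIES p)) IMPLIES s)
≡ NOT q OR ((r IMPLIES (r IMPLIES p)) IMPLIES s)   [eliminate IMPLIES]
≡ NOT q OR NOT (r IMPLIES (r IMPLIES p)) OR s   [eliminate IMPLIES]
≡ NOT q OR NOT (NOT r OR (r IMPLIES p)) OR s   [eliminate IMPLIES]
≡ NOT q OR NOT (NOT r OR NOT r OR p) OR s   [eliminate IMPLIES]
≡ NOT q OR (NOT NOT r AND NOT NOT r AND NOT p) OR s   [De Morgan]
≡ NOT q OR (r AND NOT NOT r AND NOT p) OR s   [double negation]
≡ NOT q OR (r AND r AND NOT p) OR s   [double negation]
≡ (NOT q OR r OR s) AND (NOT q OR r OR s) AND (NOT q OR NOT p OR s)   [distribute OR over AND]
≡ (NOT q OR r OR s) AND (NOT q OR NOT p OR s)   [simplify]

(NOT q OR r OR s) AND (NOT q OR NOT p OR s)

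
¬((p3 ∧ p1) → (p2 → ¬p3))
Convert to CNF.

¬((p3 ∧ p1) → (p2 → ¬p3))
⇔ ¬(¬(p3 ∧ p1) ∨ (p2 → ¬p3))   [eliminate →]
⇔ ¬(¬(p3 ∧ p1) ∨ ¬p2 ∨ ¬p3)   [eliminate →]
⇔ ¬¬(p3 ∧ p1) ∧ ¬¬p2 ∧ ¬¬p3   [De Morgan]
⇔ p3 ∧ p1 ∧ ¬¬p2 ∧ ¬¬p3   [double negation]
⇔ p3 ∧ p1 ∧ p2 ∧ ¬¬p3   [double negation]
⇔ p3 ∧ p1 ∧ p2 ∧ p3   [double negation]
⇔ p3 ∧ p1 ∧ p2   [simplify]

p3 ∧ p1 ∧ p2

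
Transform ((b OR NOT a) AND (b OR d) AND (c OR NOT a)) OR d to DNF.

((b OR NOT a) AND (b OR d) AND (c OR NOT a)) OR d
= (b AND b AND c) OR (b AND b AND NOT a) OR (b AND d AND c) OR (b AND d AND NOT a) OR (NOT a AND b AND c) OR (NOT a AND b AND NOT a) OR (NOT a AND d AND c) OR (NOT a AND d AND NOT a) OR d   [distribute AND over OR]
= (b AND c) OR (b AND NOT a) OR d   [simplify]

(b AND c) OR (b AND NOT a) OR d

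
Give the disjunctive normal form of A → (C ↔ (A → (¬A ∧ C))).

¬A ∨ (¬C ∧ A)

A → (C ↔ (A → (¬A ∧ C)))
≡ ¬A ∨ (C ↔ (A → (¬A ∧ C)))   — eliminate →
≡ ¬A ∨ ((C → (A → (¬A ∧ C))) ∧ ((A → (¬A ∧ C)) → C))   — eliminate ↔
≡ ¬A ∨ ((¬C ∨ (A → (¬A ∧ C))) ∧ ((A → (¬A ∧ C)) → C))   — eliminate →
≡ ¬A ∨ ((¬C ∨ ¬A ∨ (¬A ∧ C)) ∧ ((A → (¬A ∧ C)) → C))   — eliminate →
≡ ¬A ∨ ((¬C ∨ ¬A ∨ (¬A ∧ C)) ∧ (¬(A → (¬A ∧ C)) ∨ C))   — eliminate →
≡ ¬A ∨ ((¬C ∨ ¬A ∨ (¬A ∧ C)) ∧ (¬(¬A ∨ (¬A ∧ C)) ∨ C))   — eliminate →
≡ ¬A ∨ ((¬C ∨ ¬A ∨ (¬A ∧ C)) ∧ ((¬¬A ∧ ¬(¬A ∧ C)) ∨ C))   — De Morgan
≡ ¬A ∨ ((¬C ∨ ¬A ∨ (¬A ∧ C)) ∧ ((A ∧ ¬(¬A ∧ C)) ∨ C))   — double negation
≡ ¬A ∨ ((¬C ∨ ¬A ∨ (¬A ∧ C)) ∧ ((A ∧ (¬¬A ∨ ¬C)) ∨ C))   — De Morgan
≡ ¬A ∨ ((¬C ∨ ¬A ∨ (¬A ∧ C)) ∧ ((A ∧ (A ∨ ¬C)) ∨ C))   — double negation
≡ ¬A ∨ (¬C ∧ A ∧ A) ∨ (¬C ∧ A ∧ ¬C) ∨ (¬C ∧ C) ∨ (¬A ∧ A ∧ A) ∨ (¬A ∧ A ∧ ¬C) ∨ (¬A ∧ C) ∨ (¬A ∧ C ∧ A ∧ A) ∨ (¬A ∧ C ∧ A ∧ ¬C) ∨ (¬A ∧ C ∧ C)   — distribute ∧ over ∨
≡ ¬A ∨ (¬C ∧ A)   — simplify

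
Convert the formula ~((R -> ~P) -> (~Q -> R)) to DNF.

~R & ~Q

~((R -> ~P) -> (~Q -> R))
≡ ~(~(R -> ~P) | (~Q -> R))
≡ ~(~(~R | ~P) | (~Q -> R))
≡ ~(~(~R | ~P) | ~~Q | R)
≡ ~~(~R | ~P) & ~~~Q & ~R
≡ (~R | ~P) & ~~~Q & ~R
≡ (~R | ~P) & ~Q & ~R
≡ (~R & ~Q & ~R) | (~P & ~Q & ~R)
≡ ~R & ~Q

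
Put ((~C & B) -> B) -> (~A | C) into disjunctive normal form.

((~C & B) -> B) -> (~A | C)
= ~((~C & B) -> B) | ~A | C   (eliminate ->)
= ~(~(~C & B) | B) | ~A | C   (eliminate ->)
= (~~(~C & B) & ~B) | ~A | C   (De Morgan)
= (~C & B & ~B) | ~A | C   (double negation)
= ~A | C   (simplify)

~A | C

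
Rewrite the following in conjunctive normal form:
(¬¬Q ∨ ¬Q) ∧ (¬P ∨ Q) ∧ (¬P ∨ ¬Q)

(¬¬Q ∨ ¬Q) ∧ (¬P ∨ Q) ∧ (¬P ∨ ¬Q)
⇔ (Q ∨ ¬Q) ∧ (¬P ∨ Q) ∧ (¬P ∨ ¬Q)   — double negation
⇔ (¬P ∨ Q) ∧ (¬P ∨ ¬Q)   — simplify

(¬P ∨ Q) ∧ (¬P ∨ ¬Q)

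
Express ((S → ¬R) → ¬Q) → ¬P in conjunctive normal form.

((S → ¬R) → ¬Q) → ¬P
≡ ¬((S → ¬R) → ¬Q) ∨ ¬P   (eliminate →)
≡ ¬(¬(S → ¬R) ∨ ¬Q) ∨ ¬P   (eliminate →)
≡ ¬(¬(¬S ∨ ¬R) ∨ ¬Q) ∨ ¬P   (eliminate →)
≡ (¬¬(¬S ∨ ¬R) ∧ ¬¬Q) ∨ ¬P   (De Morgan)
≡ ((¬S ∨ ¬R) ∧ ¬¬Q) ∨ ¬P   (double negation)
≡ ((¬S ∨ ¬R) ∧ Q) ∨ ¬P   (double negation)
≡ (¬S ∨ ¬R ∨ ¬P) ∧ (Q ∨ ¬P)   (distribute ∨ over ∧)

(¬S ∨ ¬R ∨ ¬P) ∧ (Q ∨ ¬P)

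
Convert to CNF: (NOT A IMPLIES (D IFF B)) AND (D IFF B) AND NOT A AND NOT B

(NOT A IMPLIES (D IFF B)) AND (D IFF B) AND NOT A AND NOT B
≡ (NOT NOT A OR (D IFF B)) AND (D IFF B) AND NOT A AND NOT B   [eliminate IMPLIES]
≡ (NOT NOT A OR ((D IMPLIES B) AND (B IMPLIES D))) AND (D IFF B) AND NOT A AND NOT B   [eliminate IFF]
≡ (NOT NOT A OR ((NOT D OR B) AND (B IMPLIES D))) AND (D IFF B) AND NOT A AND NOT B   [eliminate IMPLIES]
≡ (NOT NOT A OR ((NOT D OR B) AND (NOT B OR D))) AND (D IFF B) AND NOT A AND NOT B   [eliminate IMPLIES]
≡ (NOT NOT A OR ((NOT D OR B) AND (NOT B OR D))) AND (D IMPLIES B) AND (B IMPLIES D) AND NOT A AND NOT B   [eliminate IFF]
≡ (NOT NOT A OR ((NOT D OR B) AND (NOT B OR D))) AND (NOT D OR B) AND (B IMPLIES D) AND NOT A AND NOT B   [eliminate IMPLIES]
≡ (NOT NOT A OR ((NOT D OR B) AND (NOT B OR D))) AND (NOT D OR B) AND (NOT B OR D) AND NOT A AND NOT B   [eliminate IMPLIES]
≡ (A OR ((NOT D OR B) AND (NOT B OR D))) AND (NOT D OR B) AND (NOT B OR D) AND NOT A AND NOT B   [double negation]
≡ (A OR NOT D OR B) AND (A OR NOT B OR D) AND (NOT D OR B) AND (NOT B OR D) AND NOT A AND NOT B   [distribute OR over AND]
≡ (NOT D OR B) AND NOT A AND NOT B   [simplify]

(NOT D OR B) AND NOT A AND NOT B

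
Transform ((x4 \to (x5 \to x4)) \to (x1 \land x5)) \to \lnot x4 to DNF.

\lnot x5 \lor (x4 \land \lnot x1) \lor \lnot x4

((x4 \to (x5 \to x4)) \to (x1 \land x5)) \to \lnot x4
≡ \lnot ((x4 \to (x5 \to x4)) \to (x1 \land x5)) \lor \lnot x4   [eliminate \to]
≡ \lnot (\lnot (x4 \to (x5 \to x4)) \lor (x1 \land x5)) \lor \lnot x4   [eliminate \to]
≡ \lnot (\lnot (\lnot x4 \lor (x5 \to x4)) \lor (x1 \land x5)) \lor \lnot x4   [eliminate \to]
≡ \lnot (\lnot (\lnot x4 \lor \lnot x5 \lor x4) \lor (x1 \land x5)) \lor \lnot x4   [eliminate \to]
≡ (\lnot \lnot (\lnot x4 \lor \lnot x5 \lor x4) \land \lnot (x1 \land x5)) \lor \lnot x4   [De Morgan]
≡ ((\lnot x4 \lor \lnot x5 \lor x4) \land \lnot (x1 \land x5)) \lor \lnot x4   [double negation]
≡ ((\lnot x4 \lor \lnot x5 \lor x4) \land (\lnot x1 \lor \lnot x5)) \lor \lnot x4   [De Morgan]
≡ (\lnot x4 \land \lnot x1) \lor (\lnot x4 \land \lnot x5) \lor (\lnot x5 \land \lnot x1) \lor (\lnot x5 \land \lnot x5) \lor (x4 \land \lnot x1) \lor (x4 \land \lnot x5) \lor \lnot x4   [distribute \land over \lor]
≡ \lnot x5 \lor (x4 \land \lnot x1) \lor \lnot x4   [simplify]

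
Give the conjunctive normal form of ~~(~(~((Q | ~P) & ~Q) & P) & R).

~~(~(~((Q | ~P) & ~Q) & P) & R)
≡ ~(~((Q | ~P) & ~Q) & P) & R   (double negation)
≡ (~~((Q | ~P) & ~Q) | ~P) & R   (De Morgan)
≡ (((Q | ~P) & ~Q) | ~P) & R   (double negation)
≡ (Q | ~P | ~P) & (~Q | ~P) & R   (distribute | over &)
≡ (Q | ~P) & (~Q | ~P) & R   (simplify)

(Q | ~P) & (~Q | ~P) & R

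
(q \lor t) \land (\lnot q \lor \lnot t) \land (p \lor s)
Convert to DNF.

(q \land \lnot t \land p) \lor (q \land \lnot t \land s) \lor (t \land \lnot q \land p) \lor (t \land \lnot q \land s)

(q \lor t) \land (\lnot q \lor \lnot t) \land (p \lor s)
≡ (q \land \lnot q \land p) \lor (q \land \lnot q \land s) \lor (q \land \lnot t \land p) \lor (q \land \lnot t \land s) \lor (t \land \lnot q \land p) \lor (t \land \lnot q \land s) \lor (t \land \lnot t \land p) \lor (t \land \lnot t \land s)   [distribute \land over \lor]
≡ (q \land \lnot t \land p) \lor (q \land \lnot t \land s) \lor (t \land \lnot q \land p) \lor (t \land \lnot q \land s)   [simplify]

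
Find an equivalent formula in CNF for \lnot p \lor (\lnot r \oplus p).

\lnot p \lor r

\lnot p \lor (\lnot r \oplus p)
⇔ \lnot p \lor ((\lnot r \lor p) \land \lnot (\lnot r \land p))   (expand \oplus)
⇔ \lnot p \lor ((\lnot r \lor p) \land (\lnot \lnot r \lor \lnot p))   (De Morgan)
⇔ \lnot p \lor ((\lnot r \lor p) \land (r \lor \lnot p))   (double negation)
⇔ (\lnot p \lor \lnot r \lor p) \land (\lnot p \lor r \lor \lnot p)   (distribute \lor over \land)
⇔ \lnot p \lor r   (simplify)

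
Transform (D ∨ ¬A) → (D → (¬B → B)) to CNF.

(D ∨ ¬A) → (D → (¬B → B))
= ¬(D ∨ ¬A) ∨ (D → (¬B → B))   [eliminate →]
= ¬(D ∨ ¬A) ∨ ¬D ∨ (¬B → B)   [eliminate →]
= ¬(D ∨ ¬A) ∨ ¬D ∨ ¬¬B ∨ B   [eliminate →]
= (¬D ∧ ¬¬A) ∨ ¬D ∨ ¬¬B ∨ B   [De Morgan]
= (¬D ∧ A) ∨ ¬D ∨ ¬¬B ∨ B   [double negation]
= (¬D ∧ A) ∨ ¬D ∨ B ∨ B   [double negation]
= (¬D ∨ ¬D ∨ B ∨ B) ∧ (A ∨ ¬D ∨ B ∨ B)   [distribute ∨ over ∧]
= ¬D ∨ B   [simplify]

¬D ∨ B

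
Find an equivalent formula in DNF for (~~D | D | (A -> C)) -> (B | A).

(~~D | D | (A -> C)) -> (B | A)
= ~(~~D | D | (A -> C)) | B | A   [eliminate ->]
= ~(~~D | D | ~A | C) | B | A   [eliminate ->]
= (~~~D & ~D & ~~A & ~C) | B | A   [De Morgan]
= (~D & ~D & ~~A & ~C) | B | A   [double negation]
= (~D & ~D & A & ~C) | B | A   [double negation]
= B | A   [simplify]

B | A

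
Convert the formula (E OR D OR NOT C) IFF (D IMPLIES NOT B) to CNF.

(E OR D OR NOT C) IFF (D IMPLIES NOT B)
= ((E OR D OR NOT C) IMPLIES (D IMPLIES NOT B)) AND ((D IMPLIES NOT B) IMPLIES (E OR D OR NOT C))   (eliminate IFF)
= (NOT (E OR D OR NOT C) OR (D IMPLIES NOT B)) AND ((D IMPLIES NOT B) IMPLIES (E OR D OR NOT C))   (eliminate IMPLIES)
= (NOT (E OR D OR NOT C) OR NOT D OR NOT B) AND ((D IMPLIES NOT B) IMPLIES (E OR D OR NOT C))   (eliminate IMPLIES)
= (NOT (E OR D OR NOT C) OR NOT D OR NOT B) AND (NOT (D IMPLIES NOT B) OR E OR D OR NOT C)   (eliminate IMPLIES)
= (NOT (E OR D OR NOT C) OR NOT D OR NOT B) AND (NOT (NOT D OR NOT B) OR E OR D OR NOT C)   (eliminate IMPLIES)
= ((NOT E AND NOT D AND NOT NOT C) OR NOT D OR NOT B) AND (NOT (NOT D OR NOT B) OR E OR D OR NOT C)   (De Morgan)
= ((NOT E AND NOT D AND C) OR NOT D OR NOT B) AND (NOT (NOT D OR NOT B) OR E OR D OR NOT C)   (double negation)
= ((NOT E AND NOT D AND C) OR NOT D OR NOT B) AND ((NOT NOT D AND NOT NOT B) OR E OR D OR NOT C)   (De Morgan)
= ((NOT E AND NOT D AND C) OR NOT D OR NOT B) AND ((D AND NOT NOT B) OR E OR D OR NOT C)   (double negation)
= ((NOT E AND NOT D AND C) OR NOT D OR NOT B) AND ((D AND B) OR E OR D OR NOT C)   (double negation)
= (NOT E OR NOT D OR NOT B) AND (NOT D OR NOT D OR NOT B) AND (C OR NOT D OR NOT B) AND (D OR E OR D OR NOT C) AND (B OR E OR D OR NOT C)   (distribute OR over AND)
= (NOT D OR NOT B) AND (D OR E OR NOT C)   (simplify)

(NOT D OR NOT B) AND (D OR E OR NOT C)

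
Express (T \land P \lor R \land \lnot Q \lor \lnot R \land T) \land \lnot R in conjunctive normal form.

(T \land P \lor R \land \lnot Q \lor \lnot R \land T) \land \lnot R
⇔ (T \lor R \lor \lnot R) \land (T \lor R \lor T) \land (T \lor \lnot Q \lor \lnot R) \land (T \lor \lnot Q \lor T) \land (P \lor R \lor \lnot R) \land (P \lor R \lor T) \land (P \lor \lnot Q \lor \lnot R) \land (P \lor \lnot Q \lor T) \land \lnot R   [distribute \lor over \land]
⇔ (T \lor R) \land (T \lor \lnot Q) \land \lnot R   [simplify]

(T \lor R) \land (T \lor \lnot Q) \land \lnot R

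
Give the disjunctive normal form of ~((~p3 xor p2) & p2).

(p2 & ~p3) | ~p2

~((~p3 xor p2) & p2)
≡ ~(((~p3 & ~p2) | (~~p3 & p2)) & p2)
≡ ~((~p3 & ~p2) | (~~p3 & p2)) | ~p2
≡ (~(~p3 & ~p2) & ~(~~p3 & p2)) | ~p2
≡ ((~~p3 | ~~p2) & ~(~~p3 & p2)) | ~p2
≡ ((p3 | ~~p2) & ~(~~p3 & p2)) | ~p2
≡ ((p3 | p2) & ~(~~p3 & p2)) | ~p2
≡ ((p3 | p2) & (~~~p3 | ~p2)) | ~p2
≡ ((p3 | p2) & (~p3 | ~p2)) | ~p2
≡ (p3 & ~p3) | (p3 & ~p2) | (p2 & ~p3) | (p2 & ~p2) | ~p2
≡ (p2 & ~p3) | ~p2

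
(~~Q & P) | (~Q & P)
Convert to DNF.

(~~Q & P) | (~Q & P)
≡ (Q & P) | (~Q & P)   [double negation]

(Q & P) | (~Q & P)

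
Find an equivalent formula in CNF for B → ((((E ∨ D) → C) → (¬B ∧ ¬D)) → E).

¬B ∨ ¬D ∨ C ∨ E

B → ((((E ∨ D) → C) → (¬B ∧ ¬D)) → E)
= ¬B ∨ ((((E ∨ D) → C) → (¬B ∧ ¬D)) → E)   [eliminate →]
= ¬B ∨ ¬(((E ∨ D) → C) → (¬B ∧ ¬D)) ∨ E   [eliminate →]
= ¬B ∨ ¬(¬((E ∨ D) → C) ∨ (¬B ∧ ¬D)) ∨ E   [eliminate →]
= ¬B ∨ ¬(¬(¬(E ∨ D) ∨ C) ∨ (¬B ∧ ¬D)) ∨ E   [eliminate →]
= ¬B ∨ (¬¬(¬(E ∨ D) ∨ C) ∧ ¬(¬B ∧ ¬D)) ∨ E   [De Morgan]
= ¬B ∨ ((¬(E ∨ D) ∨ C) ∧ ¬(¬B ∧ ¬D)) ∨ E   [double negation]
= ¬B ∨ (((¬E ∧ ¬D) ∨ C) ∧ ¬(¬B ∧ ¬D)) ∨ E   [De Morgan]
= ¬B ∨ (((¬E ∧ ¬D) ∨ C) ∧ (¬¬B ∨ ¬¬D)) ∨ E   [De Morgan]
= ¬B ∨ (((¬E ∧ ¬D) ∨ C) ∧ (B ∨ ¬¬D)) ∨ E   [double negation]
= ¬B ∨ (((¬E ∧ ¬D) ∨ C) ∧ (B ∨ D)) ∨ E   [double negation]
= (¬B ∨ ¬E ∨ C ∨ E) ∧ (¬B ∨ ¬D ∨ C ∨ E) ∧ (¬B ∨ B ∨ D ∨ E)   [distribute ∨ over ∧]
= ¬B ∨ ¬D ∨ C ∨ E   [simplify]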